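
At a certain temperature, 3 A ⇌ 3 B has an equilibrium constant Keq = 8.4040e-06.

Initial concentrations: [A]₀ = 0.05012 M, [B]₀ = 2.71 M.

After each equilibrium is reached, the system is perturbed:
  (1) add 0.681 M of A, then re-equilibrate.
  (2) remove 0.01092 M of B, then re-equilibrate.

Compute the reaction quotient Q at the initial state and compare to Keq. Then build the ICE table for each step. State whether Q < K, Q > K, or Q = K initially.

Q₀ = 1.5808e+05 vs Keq = 8.4040e-06 ⇒ Q>K, reverse
Step 1:
                   A          B
  init       0.05012       2.71
  Δ            2.655     -2.655
  eq           2.705      0.055
  solve Keq expr → x = -0.885; check Q = 8.4040e-06
Then add 0.681 M of A.
Step 2:
                   A          B
  init         3.386      0.055
  Δ         -0.01357    0.01357
  eq           3.373    0.06857
  solve Keq expr → x = 0.004523; check Q = 8.4040e-06
Then remove 0.01092 M of B.
Step 3:
                   A          B
  init         3.373    0.05765
  Δ          -0.0107     0.0107
  eq           3.362    0.06835
  solve Keq expr → x = 0.003567; check Q = 8.4040e-06

Q₀ = 1.5808e+05; Q > K (proceeds reverse)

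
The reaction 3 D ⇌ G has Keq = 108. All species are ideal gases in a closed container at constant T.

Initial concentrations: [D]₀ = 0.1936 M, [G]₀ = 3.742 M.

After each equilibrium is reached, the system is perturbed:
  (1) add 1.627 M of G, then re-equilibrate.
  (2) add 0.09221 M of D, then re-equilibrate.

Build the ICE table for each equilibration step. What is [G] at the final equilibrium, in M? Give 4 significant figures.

[G]_eq = 5.342 M

Q₀ = 515.7 vs Keq = 108 ⇒ Q>K, reverse
Step 1:
                    D           G
  init         0.1936       3.742
  Δ            0.1311    -0.04371
  eq           0.3247       3.698
  solve Keq expr → x = -0.04371; check Q = 108
Then add 1.627 M of G.
Step 2:
                    D           G
  init         0.3247       5.325
  Δ           0.04164    -0.01388
  eq           0.3664       5.311
  solve Keq expr → x = -0.01388; check Q = 108
Then add 0.09221 M of D.
Step 3:
                    D           G
  init         0.4586       5.311
  Δ          -0.09151      0.0305
  eq           0.3671       5.342
  solve Keq expr → x = 0.0305; check Q = 108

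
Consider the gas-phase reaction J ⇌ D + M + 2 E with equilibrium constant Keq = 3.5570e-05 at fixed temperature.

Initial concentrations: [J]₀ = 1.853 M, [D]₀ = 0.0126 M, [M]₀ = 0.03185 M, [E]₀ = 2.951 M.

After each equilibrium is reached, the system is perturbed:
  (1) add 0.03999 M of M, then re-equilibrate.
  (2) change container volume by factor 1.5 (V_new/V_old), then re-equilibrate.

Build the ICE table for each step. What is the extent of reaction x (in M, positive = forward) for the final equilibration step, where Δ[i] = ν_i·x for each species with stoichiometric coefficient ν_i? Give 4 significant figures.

x = 2.0500e-04 M

Q₀ = 0.001886 vs Keq = 3.5570e-05 ⇒ Q>K, reverse
Step 1:
                  J         D         M         E
  I           1.853    0.0126   0.03185     2.951
  C         0.01221  -0.01221  -0.01221  -0.02441
  E           1.865 3.9432e-04   0.01964     2.927
  solve Keq expr → x = -0.01221; check Q = 3.5570e-05
Then add 0.03999 M of M.
Step 2:
                  J         D         M         E
  I           1.865 3.9432e-04   0.05963     2.927
  C       2.6378e-04 -2.6378e-04 -2.6378e-04 -5.2757e-04
  E           1.865 1.3054e-04   0.05937     2.926
  solve Keq expr → x = -2.6378e-04; check Q = 3.5570e-05
Then change container volume by factor 1.5 (V_new/V_old).
Step 3:
                  J         D         M         E
  I           1.244 8.7025e-05   0.03958     1.951
  C       -2.0500e-04 2.0500e-04 2.0500e-04 4.1000e-04
  E           1.243 2.9202e-04   0.03979     1.951
  solve Keq expr → x = 2.0500e-04; check Q = 3.5570e-05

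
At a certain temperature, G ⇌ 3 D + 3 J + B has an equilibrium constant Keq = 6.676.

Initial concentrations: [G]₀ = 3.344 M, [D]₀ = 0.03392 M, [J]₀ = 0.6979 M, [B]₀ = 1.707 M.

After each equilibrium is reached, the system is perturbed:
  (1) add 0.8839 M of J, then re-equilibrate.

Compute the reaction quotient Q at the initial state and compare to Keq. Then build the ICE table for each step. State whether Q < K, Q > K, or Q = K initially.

Q₀ = 6.7720e-06 vs Keq = 6.676 ⇒ Q<K, forward
Step 1:
                   G          D          J          B
  Initial      3.344    0.03392     0.6979      1.707
  Change     -0.3757      1.127      1.127     0.3757
  Equil        2.968      1.161      1.825      2.083
  solve Keq expr → x = 0.3757; check Q = 6.676
Then add 0.8839 M of J.
Step 2:
                   G          D          J          B
  Initial      2.968      1.161      2.709      2.083
  Change     0.09012    -0.2704    -0.2704   -0.09012
  Equil        3.058     0.8907      2.439      1.993
  solve Keq expr → x = -0.09012; check Q = 6.676

Q₀ = 6.7720e-06; Q < K (proceeds forward)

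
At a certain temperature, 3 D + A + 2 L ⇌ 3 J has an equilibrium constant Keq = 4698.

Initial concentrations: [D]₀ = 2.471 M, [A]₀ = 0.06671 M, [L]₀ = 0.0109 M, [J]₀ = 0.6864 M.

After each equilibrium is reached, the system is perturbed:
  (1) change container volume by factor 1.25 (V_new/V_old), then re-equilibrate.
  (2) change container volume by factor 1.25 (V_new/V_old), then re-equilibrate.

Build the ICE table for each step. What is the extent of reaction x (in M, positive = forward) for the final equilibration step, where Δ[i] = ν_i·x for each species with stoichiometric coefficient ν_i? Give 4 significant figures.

x = -0.001301 M

Q₀ = 2704 vs Keq = 4698 ⇒ Q<K, forward
Step 1:
                    D           A           L           J
  init          2.471     0.06671      0.0109      0.6864
  Δ         -0.003699   -0.001233   -0.002466    0.003699
  eq            2.467     0.06548    0.008434      0.6901
  solve Keq expr → x = 0.001233; check Q = 4698
Then change container volume by factor 1.25 (V_new/V_old).
Step 2:
                    D           A           L           J
  init          1.974     0.05238    0.006747      0.5521
  Δ          0.003682    0.001227    0.002455   -0.003682
  eq            1.978     0.05361    0.009202      0.5484
  solve Keq expr → x = -0.001227; check Q = 4698
Then change container volume by factor 1.25 (V_new/V_old).
Step 3:
                    D           A           L           J
  init          1.582     0.04289    0.007362      0.4387
  Δ          0.003903    0.001301    0.002602   -0.003903
  eq            1.586     0.04419    0.009964      0.4348
  solve Keq expr → x = -0.001301; check Q = 4698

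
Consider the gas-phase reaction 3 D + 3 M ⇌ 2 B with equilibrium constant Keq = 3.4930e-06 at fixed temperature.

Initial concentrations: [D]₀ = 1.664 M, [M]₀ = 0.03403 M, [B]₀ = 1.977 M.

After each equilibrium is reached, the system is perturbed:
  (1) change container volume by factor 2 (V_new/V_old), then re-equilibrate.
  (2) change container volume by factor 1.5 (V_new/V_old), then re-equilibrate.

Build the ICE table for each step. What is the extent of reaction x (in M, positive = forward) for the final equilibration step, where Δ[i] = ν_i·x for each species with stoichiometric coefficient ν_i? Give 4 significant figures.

Q₀ = 2.1526e+04 vs Keq = 3.4930e-06 ⇒ Q>K, reverse
Step 1:
                  D         M         B
  Initial     1.664   0.03403     1.977
  Change      2.835     2.835     -1.89
  Equil       4.499     2.869    0.0867
  solve Keq expr → x = -0.9451; check Q = 3.4930e-06
Then change container volume by factor 2 (V_new/V_old).
Step 2:
                  D         M         B
  Initial      2.25     1.435   0.04335
  Change    0.04742   0.04742  -0.03161
  Equil       2.297     1.482   0.01174
  solve Keq expr → x = -0.01581; check Q = 3.4930e-06
Then change container volume by factor 1.5 (V_new/V_old).
Step 3:
                  D         M         B
  Initial     1.531    0.9881  0.007828
  Change   0.006439  0.006439 -0.004292
  Equil       1.538    0.9945  0.003535
  solve Keq expr → x = -0.002146; check Q = 3.4930e-06

x = -0.002146 M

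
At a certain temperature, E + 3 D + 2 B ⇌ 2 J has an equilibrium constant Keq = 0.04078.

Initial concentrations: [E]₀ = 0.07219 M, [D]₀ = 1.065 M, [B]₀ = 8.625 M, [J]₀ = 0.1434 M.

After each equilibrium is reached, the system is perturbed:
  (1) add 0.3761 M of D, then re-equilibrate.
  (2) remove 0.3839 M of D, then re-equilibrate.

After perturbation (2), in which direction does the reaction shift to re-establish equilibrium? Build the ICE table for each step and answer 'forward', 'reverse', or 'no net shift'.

Direction: reverse

Q₀ = 0.00317 vs Keq = 0.04078 ⇒ Q<K, forward
Step 1:
                   E          D          B          J
  init       0.07219      1.065      8.625     0.1434
  Δ         -0.04768     -0.143   -0.09535    0.09535
  eq         0.02451      0.922       8.53     0.2388
  solve Keq expr → x = 0.04768; check Q = 0.04078
Then add 0.3761 M of D.
Step 2:
                   E          D          B          J
  init       0.02451      1.298       8.53     0.2388
  Δ         -0.01269   -0.03807   -0.02538    0.02538
  eq         0.01182       1.26      8.504     0.2641
  solve Keq expr → x = 0.01269; check Q = 0.04078
Then remove 0.3839 M of D.
Step 3:
                   E          D          B          J
  init       0.01182     0.8761      8.504     0.2641
  Δ          0.01307     0.0392    0.02613   -0.02613
  eq         0.02489     0.9153       8.53      0.238
  solve Keq expr → x = -0.01307; check Q = 0.04078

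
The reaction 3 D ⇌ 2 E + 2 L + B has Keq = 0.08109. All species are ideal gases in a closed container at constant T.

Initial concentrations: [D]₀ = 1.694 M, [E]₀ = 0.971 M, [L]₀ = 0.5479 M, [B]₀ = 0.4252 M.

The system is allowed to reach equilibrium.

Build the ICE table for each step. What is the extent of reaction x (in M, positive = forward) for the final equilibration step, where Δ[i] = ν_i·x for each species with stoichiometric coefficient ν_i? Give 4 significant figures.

Q₀ = 0.02476 vs Keq = 0.08109 ⇒ Q<K, forward
Step 1:
                   D          E          L          B
  Initial      1.694      0.971     0.5479     0.4252
  Change      -0.195       0.13       0.13    0.06501
  Equil        1.499      1.101     0.6779     0.4902
  solve Keq expr → x = 0.06501; check Q = 0.08109

x = 0.06501 M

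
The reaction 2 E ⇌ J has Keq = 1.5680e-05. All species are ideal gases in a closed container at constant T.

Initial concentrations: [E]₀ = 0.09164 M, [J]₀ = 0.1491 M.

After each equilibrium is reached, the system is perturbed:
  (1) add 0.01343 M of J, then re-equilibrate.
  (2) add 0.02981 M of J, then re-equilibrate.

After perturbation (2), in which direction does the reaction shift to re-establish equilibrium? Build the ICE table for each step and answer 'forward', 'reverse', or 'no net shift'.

Q₀ = 17.75 vs Keq = 1.5680e-05 ⇒ Q>K, reverse
Step 1:
                  E         J
  Initial   0.09164    0.1491
  Change     0.2982   -0.1491
  Equil      0.3898 2.3829e-06
  solve Keq expr → x = -0.1491; check Q = 1.5680e-05
Then add 0.01343 M of J.
Step 2:
                  E         J
  Initial    0.3898   0.01343
  Change    0.02686  -0.01343
  Equil      0.4167 2.7226e-06
  solve Keq expr → x = -0.01343; check Q = 1.5680e-05
Then add 0.02981 M of J.
Step 3:
                  E         J
  Initial    0.4167   0.02981
  Change    0.05962  -0.02981
  Equil      0.4763 3.5574e-06
  solve Keq expr → x = -0.02981; check Q = 1.5680e-05

Direction: reverse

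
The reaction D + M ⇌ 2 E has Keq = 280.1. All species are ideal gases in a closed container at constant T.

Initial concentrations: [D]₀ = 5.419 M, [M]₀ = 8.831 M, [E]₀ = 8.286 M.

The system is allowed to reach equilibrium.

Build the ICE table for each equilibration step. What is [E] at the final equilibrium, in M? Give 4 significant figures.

Q₀ = 1.435 vs Keq = 280.1 ⇒ Q<K, forward
Step 1:
                    D           M           E
  Initial       5.419       8.831       8.286
  Change       -5.093      -5.093       10.19
  Equil        0.3259       3.738       18.47
  solve Keq expr → x = 5.093; check Q = 280.1

[E]_eq = 18.47 M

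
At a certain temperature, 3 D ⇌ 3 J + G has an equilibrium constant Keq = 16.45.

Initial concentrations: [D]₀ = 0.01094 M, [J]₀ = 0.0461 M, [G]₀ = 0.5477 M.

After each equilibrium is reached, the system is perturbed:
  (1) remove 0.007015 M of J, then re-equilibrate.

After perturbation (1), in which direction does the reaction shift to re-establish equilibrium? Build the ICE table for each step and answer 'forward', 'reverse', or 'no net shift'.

Q₀ = 40.98 vs Keq = 16.45 ⇒ Q>K, reverse
Step 1:
                  D         J         G
  I         0.01094    0.0461    0.5477
  C        0.002937 -0.002937 -9.7913e-04
  E         0.01388   0.04316    0.5467
  solve Keq expr → x = -9.7913e-04; check Q = 16.45
Then remove 0.007015 M of J.
Step 2:
                  D         J         G
  I         0.01388   0.03615    0.5467
  C       -0.001704  0.001704 5.6784e-04
  E         0.01217   0.03785    0.5473
  solve Keq expr → x = 5.6784e-04; check Q = 16.45

Direction: forward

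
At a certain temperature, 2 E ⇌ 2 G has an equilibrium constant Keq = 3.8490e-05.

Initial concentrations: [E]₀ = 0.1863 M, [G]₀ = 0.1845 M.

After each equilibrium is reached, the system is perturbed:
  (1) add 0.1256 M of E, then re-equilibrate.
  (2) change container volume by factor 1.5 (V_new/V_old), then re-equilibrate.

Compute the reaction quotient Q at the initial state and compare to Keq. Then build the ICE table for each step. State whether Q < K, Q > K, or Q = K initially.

Q₀ = 0.9808; Q > K (proceeds reverse)

Q₀ = 0.9808 vs Keq = 3.8490e-05 ⇒ Q>K, reverse
Step 1:
                    E           G
  I            0.1863      0.1845
  C            0.1822     -0.1822
  E            0.3685    0.002286
  solve Keq expr → x = -0.09111; check Q = 3.8490e-05
Then add 0.1256 M of E.
Step 2:
                    E           G
  I            0.4941    0.002286
  C       -7.7442e-04  7.7442e-04
  E            0.4933    0.003061
  solve Keq expr → x = 3.8721e-04; check Q = 3.8490e-05
Then change container volume by factor 1.5 (V_new/V_old).
Step 3:
                    E           G
  I            0.3289     0.00204
  C                 0           0
  E            0.3289     0.00204
  solve Keq expr → x = 0; check Q = 3.8490e-05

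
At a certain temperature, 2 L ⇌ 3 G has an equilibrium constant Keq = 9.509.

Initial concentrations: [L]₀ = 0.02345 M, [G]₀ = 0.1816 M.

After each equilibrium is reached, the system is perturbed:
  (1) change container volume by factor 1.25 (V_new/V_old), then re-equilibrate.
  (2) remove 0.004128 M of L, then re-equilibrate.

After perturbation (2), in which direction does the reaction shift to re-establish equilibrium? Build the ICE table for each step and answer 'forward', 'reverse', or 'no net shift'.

Q₀ = 10.89 vs Keq = 9.509 ⇒ Q>K, reverse
Step 1:
                    L           G
  I           0.02345      0.1816
  C          0.001256   -0.001885
  E           0.02471      0.1797
  solve Keq expr → x = -6.2822e-04; check Q = 9.509
Then change container volume by factor 1.25 (V_new/V_old).
Step 2:
                    L           G
  I           0.01977      0.1438
  C         -0.001633    0.002449
  E           0.01813      0.1462
  solve Keq expr → x = 8.1648e-04; check Q = 9.509
Then remove 0.004128 M of L.
Step 3:
                    L           G
  I             0.014      0.1462
  C          0.003233    -0.00485
  E           0.01724      0.1414
  solve Keq expr → x = -0.001617; check Q = 9.509

Direction: reverse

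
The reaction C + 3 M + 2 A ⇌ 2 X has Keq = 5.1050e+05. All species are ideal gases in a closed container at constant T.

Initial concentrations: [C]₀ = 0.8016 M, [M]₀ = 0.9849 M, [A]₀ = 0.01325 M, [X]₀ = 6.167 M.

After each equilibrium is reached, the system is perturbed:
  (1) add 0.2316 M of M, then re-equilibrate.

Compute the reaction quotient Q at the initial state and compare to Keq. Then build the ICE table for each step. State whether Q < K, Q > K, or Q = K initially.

Q₀ = 2.8287e+05 vs Keq = 5.1050e+05 ⇒ Q<K, forward
Step 1:
                   C          M          A          X
  init        0.8016     0.9849    0.01325      6.167
  Δ        -0.001648  -0.004945  -0.003297   0.003297
  eq             0.8       0.98   0.009953       6.17
  solve Keq expr → x = 0.001648; check Q = 5.1050e+05
Then add 0.2316 M of M.
Step 2:
                   C          M          A          X
  init           0.8      1.212   0.009953       6.17
  Δ        -0.001334  -0.004002  -0.002668   0.002668
  eq          0.7986      1.208   0.007286      6.173
  solve Keq expr → x = 0.001334; check Q = 5.1050e+05

Q₀ = 2.8287e+05; Q < K (proceeds forward)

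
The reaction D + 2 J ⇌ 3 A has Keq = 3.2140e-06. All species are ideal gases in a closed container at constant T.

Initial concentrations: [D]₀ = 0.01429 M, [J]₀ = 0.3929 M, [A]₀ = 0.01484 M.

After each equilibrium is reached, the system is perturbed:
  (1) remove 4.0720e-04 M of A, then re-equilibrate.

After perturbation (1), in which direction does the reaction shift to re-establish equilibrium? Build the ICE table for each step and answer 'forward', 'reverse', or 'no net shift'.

Q₀ = 0.001482 vs Keq = 3.2140e-06 ⇒ Q>K, reverse
Step 1:
                   D          J          A
  Initial    0.01429     0.3929    0.01484
  Change    0.004238   0.008477   -0.01272
  Equil      0.01853     0.4014   0.002125
  solve Keq expr → x = -0.004238; check Q = 3.2140e-06
Then remove 4.0720e-04 M of A.
Step 2:
                   D          J          A
  Initial    0.01853     0.4014   0.001718
  Change  -1.3371e-04 -2.6742e-04 4.0113e-04
  Equil      0.01839     0.4011   0.002119
  solve Keq expr → x = 1.3371e-04; check Q = 3.2140e-06

Direction: forward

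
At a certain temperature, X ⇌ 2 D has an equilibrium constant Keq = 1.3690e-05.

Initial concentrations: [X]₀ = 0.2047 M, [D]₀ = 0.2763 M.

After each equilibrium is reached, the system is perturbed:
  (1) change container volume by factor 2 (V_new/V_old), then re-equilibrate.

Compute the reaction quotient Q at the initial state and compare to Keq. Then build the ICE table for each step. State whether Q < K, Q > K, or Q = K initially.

Q₀ = 0.3729; Q > K (proceeds reverse)

Q₀ = 0.3729 vs Keq = 1.3690e-05 ⇒ Q>K, reverse
Step 1:
                  X         D
  I          0.2047    0.2763
  C          0.1371   -0.2741
  E          0.3418  0.002163
  solve Keq expr → x = -0.1371; check Q = 1.3690e-05
Then change container volume by factor 2 (V_new/V_old).
Step 2:
                  X         D
  I          0.1709  0.001082
  C       -2.2349e-04 4.4698e-04
  E          0.1707  0.001529
  solve Keq expr → x = 2.2349e-04; check Q = 1.3690e-05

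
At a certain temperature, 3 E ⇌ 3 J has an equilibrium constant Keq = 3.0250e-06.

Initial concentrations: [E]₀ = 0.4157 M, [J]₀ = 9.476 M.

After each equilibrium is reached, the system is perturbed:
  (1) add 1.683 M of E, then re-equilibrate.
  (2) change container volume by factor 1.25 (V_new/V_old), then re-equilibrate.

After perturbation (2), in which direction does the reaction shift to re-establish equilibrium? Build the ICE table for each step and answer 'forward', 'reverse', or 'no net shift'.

Direction: no net shift

Q₀ = 1.1845e+04 vs Keq = 3.0250e-06 ⇒ Q>K, reverse
Step 1:
                   E          J
  init        0.4157      9.476
  Δ            9.335     -9.335
  eq           9.751      0.141
  solve Keq expr → x = -3.112; check Q = 3.0250e-06
Then add 1.683 M of E.
Step 2:
                   E          J
  init         11.43      0.141
  Δ         -0.02399    0.02399
  eq           11.41      0.165
  solve Keq expr → x = 0.007998; check Q = 3.0250e-06
Then change container volume by factor 1.25 (V_new/V_old).
Step 3:
                   E          J
  init         9.128      0.132
  Δ                0          0
  eq           9.128      0.132
  solve Keq expr → x = 0; check Q = 3.0250e-06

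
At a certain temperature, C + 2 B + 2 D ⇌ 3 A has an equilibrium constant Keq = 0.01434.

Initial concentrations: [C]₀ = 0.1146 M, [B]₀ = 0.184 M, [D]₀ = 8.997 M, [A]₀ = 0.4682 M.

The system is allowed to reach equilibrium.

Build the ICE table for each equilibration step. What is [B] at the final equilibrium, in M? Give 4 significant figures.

Q₀ = 0.3268 vs Keq = 0.01434 ⇒ Q>K, reverse
Step 1:
                  C         B         D         A
  I          0.1146     0.184     8.997    0.4682
  C         0.06429    0.1286    0.1286   -0.1929
  E          0.1789    0.3126     9.126    0.2753
  solve Keq expr → x = -0.06429; check Q = 0.01434

[B]_eq = 0.3126 M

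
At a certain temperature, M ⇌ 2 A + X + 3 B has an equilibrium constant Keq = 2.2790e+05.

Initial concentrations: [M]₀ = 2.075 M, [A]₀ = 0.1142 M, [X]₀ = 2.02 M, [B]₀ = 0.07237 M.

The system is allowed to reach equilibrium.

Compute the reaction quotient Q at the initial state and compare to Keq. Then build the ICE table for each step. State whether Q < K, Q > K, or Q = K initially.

Q₀ = 4.8122e-06; Q < K (proceeds forward)

Q₀ = 4.8122e-06 vs Keq = 2.2790e+05 ⇒ Q<K, forward
Step 1:
                    M           A           X           B
  Initial       2.075      0.1142        2.02     0.07237
  Change       -2.007       4.014       2.007       6.021
  Equil       0.06811       4.128       4.027       6.093
  solve Keq expr → x = 2.007; check Q = 2.2790e+05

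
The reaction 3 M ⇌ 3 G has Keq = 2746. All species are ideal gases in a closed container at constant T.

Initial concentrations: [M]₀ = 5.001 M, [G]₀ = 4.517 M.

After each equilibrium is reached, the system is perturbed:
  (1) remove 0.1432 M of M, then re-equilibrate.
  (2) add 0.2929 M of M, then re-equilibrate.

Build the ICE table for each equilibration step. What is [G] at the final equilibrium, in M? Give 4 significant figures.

Q₀ = 0.7369 vs Keq = 2746 ⇒ Q<K, forward
Step 1:
                  M         G
  Initial     5.001     4.517
  Change     -4.367     4.367
  Equil      0.6344     8.884
  solve Keq expr → x = 1.456; check Q = 2746
Then remove 0.1432 M of M.
Step 2:
                  M         G
  Initial    0.4912     8.884
  Change     0.1337   -0.1337
  Equil      0.6248      8.75
  solve Keq expr → x = -0.04455; check Q = 2746
Then add 0.2929 M of M.
Step 3:
                  M         G
  Initial    0.9177      8.75
  Change    -0.2734    0.2734
  Equil      0.6444     9.023
  solve Keq expr → x = 0.09113; check Q = 2746

[G]_eq = 9.023 M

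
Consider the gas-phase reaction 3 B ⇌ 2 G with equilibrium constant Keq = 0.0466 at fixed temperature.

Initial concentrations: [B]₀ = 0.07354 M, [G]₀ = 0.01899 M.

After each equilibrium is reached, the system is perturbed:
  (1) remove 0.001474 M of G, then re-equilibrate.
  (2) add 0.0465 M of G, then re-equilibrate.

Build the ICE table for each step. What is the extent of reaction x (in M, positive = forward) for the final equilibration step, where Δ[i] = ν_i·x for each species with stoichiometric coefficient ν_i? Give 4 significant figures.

x = -0.0199 M

Q₀ = 0.9067 vs Keq = 0.0466 ⇒ Q>K, reverse
Step 1:
                   B          G
  init       0.07354    0.01899
  Δ          0.01932   -0.01288
  eq         0.09286   0.006109
  solve Keq expr → x = -0.006441; check Q = 0.0466
Then remove 0.001474 M of G.
Step 2:
                   B          G
  init       0.09286   0.004635
  Δ        -0.001927   0.001285
  eq         0.09093    0.00592
  solve Keq expr → x = 6.4241e-04; check Q = 0.0466
Then add 0.0465 M of G.
Step 3:
                   B          G
  init       0.09093    0.05242
  Δ           0.0597    -0.0398
  eq          0.1506    0.01262
  solve Keq expr → x = -0.0199; check Q = 0.0466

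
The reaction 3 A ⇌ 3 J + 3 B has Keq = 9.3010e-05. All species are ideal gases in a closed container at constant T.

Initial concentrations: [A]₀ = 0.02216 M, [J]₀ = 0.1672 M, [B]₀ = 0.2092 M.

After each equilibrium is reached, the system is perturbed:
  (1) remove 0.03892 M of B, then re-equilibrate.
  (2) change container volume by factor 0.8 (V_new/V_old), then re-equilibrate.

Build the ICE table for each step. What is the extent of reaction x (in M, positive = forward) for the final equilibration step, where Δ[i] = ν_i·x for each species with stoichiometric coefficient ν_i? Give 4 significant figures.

x = -0.002523 M

Q₀ = 3.933 vs Keq = 9.3010e-05 ⇒ Q>K, reverse
Step 1:
                   A          J          B
  I          0.02216     0.1672     0.2092
  C           0.1085    -0.1085    -0.1085
  E           0.1306    0.05874     0.1007
  solve Keq expr → x = -0.03615; check Q = 9.3010e-05
Then remove 0.03892 M of B.
Step 2:
                   A          J          B
  I           0.1306    0.05874    0.06182
  C          -0.0128     0.0128     0.0128
  E           0.1178    0.07154    0.07462
  solve Keq expr → x = 0.004265; check Q = 9.3010e-05
Then change container volume by factor 0.8 (V_new/V_old).
Step 3:
                   A          J          B
  I           0.1473    0.08942    0.09327
  C         0.007568  -0.007568  -0.007568
  E           0.1548    0.08186    0.08571
  solve Keq expr → x = -0.002523; check Q = 9.3010e-05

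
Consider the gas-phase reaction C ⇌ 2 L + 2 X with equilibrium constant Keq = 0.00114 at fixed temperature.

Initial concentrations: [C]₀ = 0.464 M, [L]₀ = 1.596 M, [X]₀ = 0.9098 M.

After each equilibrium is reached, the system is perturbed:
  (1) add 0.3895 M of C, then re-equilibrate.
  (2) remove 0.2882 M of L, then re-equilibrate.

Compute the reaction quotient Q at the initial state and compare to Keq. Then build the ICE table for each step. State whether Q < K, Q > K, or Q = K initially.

Q₀ = 4.544 vs Keq = 0.00114 ⇒ Q>K, reverse
Step 1:
                   C          L          X
  I            0.464      1.596     0.9098
  C            0.433     -0.866     -0.866
  E            0.897       0.73     0.0438
  solve Keq expr → x = -0.433; check Q = 0.00114
Then add 0.3895 M of C.
Step 2:
                   C          L          X
  I            1.286       0.73     0.0438
  C        -0.004003   0.008006   0.008006
  E            1.282      0.738    0.05181
  solve Keq expr → x = 0.004003; check Q = 0.00114
Then remove 0.2882 M of L.
Step 3:
                   C          L          X
  I            1.282     0.4498    0.05181
  C         -0.01391    0.02781    0.02781
  E            1.269     0.4776    0.07962
  solve Keq expr → x = 0.01391; check Q = 0.00114

Q₀ = 4.544; Q > K (proceeds reverse)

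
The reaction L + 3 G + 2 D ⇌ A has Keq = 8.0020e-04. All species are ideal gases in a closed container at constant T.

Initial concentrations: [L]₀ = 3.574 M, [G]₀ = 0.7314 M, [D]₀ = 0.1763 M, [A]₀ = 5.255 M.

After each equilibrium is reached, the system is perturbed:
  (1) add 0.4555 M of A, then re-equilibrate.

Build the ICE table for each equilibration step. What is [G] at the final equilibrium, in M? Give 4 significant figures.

[G]_eq = 4.947 M

Q₀ = 120.9 vs Keq = 8.0020e-04 ⇒ Q>K, reverse
Step 1:
                    L           G           D           A
  I             3.574      0.7314      0.1763       5.255
  C             1.375       4.124       2.749      -1.375
  E             4.949       4.856       2.926        3.88
  solve Keq expr → x = -1.375; check Q = 8.0020e-04
Then add 0.4555 M of A.
Step 2:
                    L           G           D           A
  I             4.949       4.856       2.926       4.336
  C           0.03064     0.09193     0.06129    -0.03064
  E             4.979       4.947       2.987       4.305
  solve Keq expr → x = -0.03064; check Q = 8.0020e-04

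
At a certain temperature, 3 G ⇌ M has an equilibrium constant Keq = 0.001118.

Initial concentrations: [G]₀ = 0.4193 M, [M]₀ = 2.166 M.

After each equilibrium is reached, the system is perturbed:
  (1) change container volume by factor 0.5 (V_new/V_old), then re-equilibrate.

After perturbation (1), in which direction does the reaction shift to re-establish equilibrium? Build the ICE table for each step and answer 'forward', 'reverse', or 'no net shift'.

Q₀ = 29.38 vs Keq = 0.001118 ⇒ Q>K, reverse
Step 1:
                    G           M
  I            0.4193       2.166
  C             5.721      -1.907
  E             6.141      0.2589
  solve Keq expr → x = -1.907; check Q = 0.001118
Then change container volume by factor 0.5 (V_new/V_old).
Step 2:
                    G           M
  I             12.28      0.5178
  C            -2.045      0.6815
  E             10.24       1.199
  solve Keq expr → x = 0.6815; check Q = 0.001118

Direction: forward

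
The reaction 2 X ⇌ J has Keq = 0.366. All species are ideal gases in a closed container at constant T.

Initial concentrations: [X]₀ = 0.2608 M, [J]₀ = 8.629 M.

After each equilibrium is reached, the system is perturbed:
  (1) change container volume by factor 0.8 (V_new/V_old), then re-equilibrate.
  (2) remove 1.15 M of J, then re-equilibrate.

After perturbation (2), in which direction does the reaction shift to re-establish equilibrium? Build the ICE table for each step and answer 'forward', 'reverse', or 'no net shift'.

Direction: forward

Q₀ = 126.9 vs Keq = 0.366 ⇒ Q>K, reverse
Step 1:
                   X          J
  init        0.2608      8.629
  Δ            3.996     -1.998
  eq           4.257      6.631
  solve Keq expr → x = -1.998; check Q = 0.366
Then change container volume by factor 0.8 (V_new/V_old).
Step 2:
                   X          J
  init         5.321      8.289
  Δ          -0.4917     0.2458
  eq           4.829      8.535
  solve Keq expr → x = 0.2458; check Q = 0.366
Then remove 1.15 M of J.
Step 3:
                   X          J
  init         4.829      7.385
  Δ          -0.2928     0.1464
  eq           4.536      7.531
  solve Keq expr → x = 0.1464; check Q = 0.366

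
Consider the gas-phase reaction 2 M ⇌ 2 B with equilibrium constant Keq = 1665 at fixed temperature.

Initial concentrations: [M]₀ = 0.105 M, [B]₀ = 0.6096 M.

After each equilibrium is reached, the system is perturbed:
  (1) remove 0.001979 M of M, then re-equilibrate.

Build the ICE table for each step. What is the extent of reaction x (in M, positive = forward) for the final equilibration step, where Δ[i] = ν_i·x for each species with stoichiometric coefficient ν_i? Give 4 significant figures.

x = -9.6583e-04 M

Q₀ = 33.71 vs Keq = 1665 ⇒ Q<K, forward
Step 1:
                    M           B
  I             0.105      0.6096
  C          -0.08791     0.08791
  E           0.01709      0.6975
  solve Keq expr → x = 0.04395; check Q = 1665
Then remove 0.001979 M of M.
Step 2:
                    M           B
  I           0.01511      0.6975
  C          0.001932   -0.001932
  E           0.01705      0.6956
  solve Keq expr → x = -9.6583e-04; check Q = 1665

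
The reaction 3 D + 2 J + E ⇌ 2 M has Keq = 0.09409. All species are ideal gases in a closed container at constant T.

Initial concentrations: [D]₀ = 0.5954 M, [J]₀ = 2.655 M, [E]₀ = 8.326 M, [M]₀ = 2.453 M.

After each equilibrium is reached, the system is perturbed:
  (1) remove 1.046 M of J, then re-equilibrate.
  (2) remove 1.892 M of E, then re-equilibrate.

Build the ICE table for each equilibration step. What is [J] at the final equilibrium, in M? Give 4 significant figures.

[J]_eq = 2.005 M

Q₀ = 0.4857 vs Keq = 0.09409 ⇒ Q>K, reverse
Step 1:
                    D           J           E           M
  init         0.5954       2.655       8.326       2.453
  Δ            0.3204      0.2136      0.1068     -0.2136
  eq           0.9158       2.869       8.433       2.239
  solve Keq expr → x = -0.1068; check Q = 0.09409
Then remove 1.046 M of J.
Step 2:
                    D           J           E           M
  init         0.9158       1.823       8.433       2.239
  Δ            0.2106      0.1404      0.0702     -0.1404
  eq            1.126       1.963       8.503       2.099
  solve Keq expr → x = -0.0702; check Q = 0.09409
Then remove 1.892 M of E.
Step 3:
                    D           J           E           M
  init          1.126       1.963       6.611       2.099
  Δ           0.06364     0.04243     0.02121    -0.04243
  eq             1.19       2.005       6.632       2.057
  solve Keq expr → x = -0.02121; check Q = 0.09409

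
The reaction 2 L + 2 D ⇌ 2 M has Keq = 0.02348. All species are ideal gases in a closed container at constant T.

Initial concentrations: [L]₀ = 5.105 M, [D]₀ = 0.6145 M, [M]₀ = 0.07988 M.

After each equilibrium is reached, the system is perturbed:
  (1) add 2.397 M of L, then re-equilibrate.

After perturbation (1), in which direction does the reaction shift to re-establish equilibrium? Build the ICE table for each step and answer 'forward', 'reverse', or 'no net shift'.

Direction: forward

Q₀ = 6.4840e-04 vs Keq = 0.02348 ⇒ Q<K, forward
Step 1:
                    L           D           M
  I             5.105      0.6145     0.07988
  C           -0.2175     -0.2175      0.2175
  E             4.888       0.397      0.2973
  solve Keq expr → x = 0.1087; check Q = 0.02348
Then add 2.397 M of L.
Step 2:
                    L           D           M
  I             7.285       0.397      0.2973
  C           -0.0673     -0.0673      0.0673
  E             7.217      0.3297      0.3647
  solve Keq expr → x = 0.03365; check Q = 0.02348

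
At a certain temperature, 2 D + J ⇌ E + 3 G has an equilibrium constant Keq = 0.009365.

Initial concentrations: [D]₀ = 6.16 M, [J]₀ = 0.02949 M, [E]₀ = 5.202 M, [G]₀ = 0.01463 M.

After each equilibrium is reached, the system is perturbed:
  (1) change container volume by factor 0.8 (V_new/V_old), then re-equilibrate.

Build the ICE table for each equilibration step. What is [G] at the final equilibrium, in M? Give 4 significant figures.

[G]_eq = 0.09662 M

Q₀ = 1.4557e-05 vs Keq = 0.009365 ⇒ Q<K, forward
Step 1:
                  D         J         E         G
  Initial      6.16   0.02949     5.202   0.01463
  Change   -0.04365  -0.02183   0.02183   0.06548
  Equil       6.116  0.007665     5.224   0.08011
  solve Keq expr → x = 0.02183; check Q = 0.009365
Then change container volume by factor 0.8 (V_new/V_old).
Step 2:
                  D         J         E         G
  Initial     7.645  0.009581      6.53    0.1001
  Change   0.002341   0.00117  -0.00117 -0.003511
  Equil       7.648   0.01075     6.529   0.09662
  solve Keq expr → x = -0.00117; check Q = 0.009365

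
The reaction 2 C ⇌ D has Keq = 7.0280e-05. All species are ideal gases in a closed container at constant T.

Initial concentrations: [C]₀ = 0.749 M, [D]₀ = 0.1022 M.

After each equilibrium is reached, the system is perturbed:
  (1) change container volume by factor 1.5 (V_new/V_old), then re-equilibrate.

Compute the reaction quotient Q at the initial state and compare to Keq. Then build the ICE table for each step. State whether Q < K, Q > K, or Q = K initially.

Q₀ = 0.1822 vs Keq = 7.0280e-05 ⇒ Q>K, reverse
Step 1:
                  C         D
  I           0.749    0.1022
  C          0.2043   -0.1021
  E          0.9533 6.3865e-05
  solve Keq expr → x = -0.1021; check Q = 7.0280e-05
Then change container volume by factor 1.5 (V_new/V_old).
Step 2:
                  C         D
  I          0.6355 4.2577e-05
  C       2.8380e-05 -1.4190e-05
  E          0.6355 2.8387e-05
  solve Keq expr → x = -1.4190e-05; check Q = 7.0280e-05

Q₀ = 0.1822; Q > K (proceeds reverse)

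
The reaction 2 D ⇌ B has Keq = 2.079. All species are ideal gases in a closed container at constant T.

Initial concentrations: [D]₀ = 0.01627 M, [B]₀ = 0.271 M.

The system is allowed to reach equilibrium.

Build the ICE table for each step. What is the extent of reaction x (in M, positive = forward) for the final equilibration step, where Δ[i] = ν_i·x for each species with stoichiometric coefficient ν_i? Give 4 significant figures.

x = -0.1246 M

Q₀ = 1024 vs Keq = 2.079 ⇒ Q>K, reverse
Step 1:
                    D           B
  Initial     0.01627       0.271
  Change       0.2491     -0.1246
  Equil        0.2654      0.1464
  solve Keq expr → x = -0.1246; check Q = 2.079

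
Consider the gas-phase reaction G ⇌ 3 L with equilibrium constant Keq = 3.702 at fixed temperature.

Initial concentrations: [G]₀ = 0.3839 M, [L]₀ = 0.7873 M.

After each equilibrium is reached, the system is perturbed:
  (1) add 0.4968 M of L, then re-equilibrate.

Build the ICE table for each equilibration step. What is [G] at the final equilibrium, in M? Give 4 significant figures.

Q₀ = 1.271 vs Keq = 3.702 ⇒ Q<K, forward
Step 1:
                  G         L
  init       0.3839    0.7873
  Δ        -0.08308    0.2492
  eq         0.3008     1.037
  solve Keq expr → x = 0.08308; check Q = 3.702
Then add 0.4968 M of L.
Step 2:
                  G         L
  init       0.3008     1.533
  Δ          0.1236   -0.3708
  eq         0.4244     1.163
  solve Keq expr → x = -0.1236; check Q = 3.702

[G]_eq = 0.4244 M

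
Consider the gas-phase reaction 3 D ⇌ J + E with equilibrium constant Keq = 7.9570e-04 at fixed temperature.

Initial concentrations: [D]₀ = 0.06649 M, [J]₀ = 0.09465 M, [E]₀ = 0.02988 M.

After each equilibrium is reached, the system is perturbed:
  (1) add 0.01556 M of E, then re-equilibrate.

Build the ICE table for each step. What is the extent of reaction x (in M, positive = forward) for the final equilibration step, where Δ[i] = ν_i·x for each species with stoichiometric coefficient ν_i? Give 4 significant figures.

Q₀ = 9.621 vs Keq = 7.9570e-04 ⇒ Q>K, reverse
Step 1:
                    D           J           E
  Initial     0.06649     0.09465     0.02988
  Change       0.0895    -0.02983    -0.02983
  Equil         0.156     0.06482  4.6597e-05
  solve Keq expr → x = -0.02983; check Q = 7.9570e-04
Then add 0.01556 M of E.
Step 2:
                    D           J           E
  Initial       0.156     0.06482     0.01561
  Change      0.04642    -0.01547    -0.01547
  Equil        0.2024     0.04934  1.3372e-04
  solve Keq expr → x = -0.01547; check Q = 7.9570e-04

x = -0.01547 M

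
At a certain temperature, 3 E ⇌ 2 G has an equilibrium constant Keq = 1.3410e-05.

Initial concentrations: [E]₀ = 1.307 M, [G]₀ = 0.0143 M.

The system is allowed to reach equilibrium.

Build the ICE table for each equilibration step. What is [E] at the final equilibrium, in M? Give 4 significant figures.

Q₀ = 9.1589e-05 vs Keq = 1.3410e-05 ⇒ Q>K, reverse
Step 1:
                   E          G
  init         1.307     0.0143
  Δ          0.01312  -0.008746
  eq            1.32   0.005554
  solve Keq expr → x = -0.004373; check Q = 1.3410e-05

[E]_eq = 1.32 M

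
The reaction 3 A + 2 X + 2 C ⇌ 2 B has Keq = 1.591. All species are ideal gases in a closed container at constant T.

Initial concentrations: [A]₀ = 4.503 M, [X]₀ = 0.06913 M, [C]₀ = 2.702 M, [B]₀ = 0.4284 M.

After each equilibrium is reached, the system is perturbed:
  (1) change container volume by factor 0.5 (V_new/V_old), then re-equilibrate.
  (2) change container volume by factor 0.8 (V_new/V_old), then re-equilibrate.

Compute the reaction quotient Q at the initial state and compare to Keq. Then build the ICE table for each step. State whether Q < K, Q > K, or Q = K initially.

Q₀ = 0.05761 vs Keq = 1.591 ⇒ Q<K, forward
Step 1:
                    A           X           C           B
  I             4.503     0.06913       2.702      0.4284
  C          -0.08042    -0.05362    -0.05362     0.05362
  E             4.423     0.01551       2.648       0.482
  solve Keq expr → x = 0.02681; check Q = 1.591
Then change container volume by factor 0.5 (V_new/V_old).
Step 2:
                    A           X           C           B
  I             8.845     0.03103       5.297       0.964
  C            -0.038    -0.02534    -0.02534     0.02534
  E             8.807    0.005693       5.271      0.9894
  solve Keq expr → x = 0.01267; check Q = 1.591
Then change container volume by factor 0.8 (V_new/V_old).
Step 3:
                    A           X           C           B
  I             11.01    0.007116       6.589       1.237
  C         -0.004542   -0.003028   -0.003028    0.003028
  E                11    0.004088       6.586        1.24
  solve Keq expr → x = 0.001514; check Q = 1.591

Q₀ = 0.05761; Q < K (proceeds forward)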